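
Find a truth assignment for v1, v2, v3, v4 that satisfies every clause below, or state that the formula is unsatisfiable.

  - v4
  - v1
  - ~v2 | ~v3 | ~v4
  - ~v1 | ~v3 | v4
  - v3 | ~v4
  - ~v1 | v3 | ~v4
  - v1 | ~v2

Unit clause (v4) forces v4 = True.
Unit clause (v1) forces v1 = True.
In (v3 | ~v4) only v3 is left, so v3 = True.
In (~v2 | ~v3 | ~v4) only ~v2 is left, so v2 = False.
All clauses satisfied.

v1 = True; v2 = False; v3 = True; v4 = True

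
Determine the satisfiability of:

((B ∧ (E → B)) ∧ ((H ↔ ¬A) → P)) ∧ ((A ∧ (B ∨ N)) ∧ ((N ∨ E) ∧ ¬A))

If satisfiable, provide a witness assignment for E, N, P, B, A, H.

Unsatisfiable

Case A = True: the conjunct ¬A is False.
Case A = False: the conjunct A is False.
Both cases fail — unsatisfiable.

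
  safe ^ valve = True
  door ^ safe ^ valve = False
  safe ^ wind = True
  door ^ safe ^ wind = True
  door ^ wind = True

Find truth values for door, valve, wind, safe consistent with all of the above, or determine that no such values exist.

Adding constraints 1, 2, 3, 4 mod 2: every variable appears an even number of times on the left, so the left side is 0.
But the right sides sum to 1 (mod 2). 0 ≠ 1 — the system is inconsistent.

Unsatisfiable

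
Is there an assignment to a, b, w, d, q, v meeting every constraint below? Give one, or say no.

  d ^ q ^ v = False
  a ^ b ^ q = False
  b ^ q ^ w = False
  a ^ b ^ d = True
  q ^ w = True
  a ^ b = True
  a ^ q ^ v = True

Unsatisfiable

Adding constraints 1, 3, 4, 5, 7 mod 2: every variable appears an even number of times on the left, so the left side is 0.
But the right sides sum to 1 (mod 2). 0 ≠ 1 — the system is inconsistent.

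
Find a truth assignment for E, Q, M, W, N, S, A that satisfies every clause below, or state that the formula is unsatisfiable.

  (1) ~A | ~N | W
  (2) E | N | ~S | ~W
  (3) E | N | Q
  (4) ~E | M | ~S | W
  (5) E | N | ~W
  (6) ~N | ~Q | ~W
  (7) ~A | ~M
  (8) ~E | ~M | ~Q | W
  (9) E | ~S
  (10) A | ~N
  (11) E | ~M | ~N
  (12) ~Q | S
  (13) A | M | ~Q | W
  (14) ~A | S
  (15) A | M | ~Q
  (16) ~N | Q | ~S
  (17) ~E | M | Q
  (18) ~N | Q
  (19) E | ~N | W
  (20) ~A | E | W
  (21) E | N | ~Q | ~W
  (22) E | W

E = True, Q = False, M = True, W = True, N = False, S = True, A = False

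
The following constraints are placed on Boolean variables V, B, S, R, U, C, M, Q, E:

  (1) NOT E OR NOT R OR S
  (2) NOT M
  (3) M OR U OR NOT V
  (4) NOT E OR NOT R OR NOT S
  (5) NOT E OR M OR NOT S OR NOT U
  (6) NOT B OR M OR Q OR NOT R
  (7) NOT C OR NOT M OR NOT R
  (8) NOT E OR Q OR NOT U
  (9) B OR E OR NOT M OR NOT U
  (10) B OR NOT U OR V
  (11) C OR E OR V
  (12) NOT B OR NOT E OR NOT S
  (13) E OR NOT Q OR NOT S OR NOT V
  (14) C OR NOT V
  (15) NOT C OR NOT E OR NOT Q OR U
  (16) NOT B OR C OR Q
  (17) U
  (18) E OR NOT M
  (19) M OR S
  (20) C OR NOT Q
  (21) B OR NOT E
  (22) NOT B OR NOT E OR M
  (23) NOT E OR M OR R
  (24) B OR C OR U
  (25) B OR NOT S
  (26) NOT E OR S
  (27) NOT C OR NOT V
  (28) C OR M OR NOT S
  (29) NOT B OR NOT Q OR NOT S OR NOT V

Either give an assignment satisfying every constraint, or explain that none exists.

V = False, B = True, S = True, R = False, U = True, C = True, M = False, Q = True, E = False

Unit clause (NOT M) forces M = False.
Unit clause (U) forces U = True.
In (M OR S) only S is left, so S = True.
In (B OR NOT S) only B is left, so B = True.
In (C OR M OR NOT S) only C is left, so C = True.
In (NOT E OR M OR NOT S OR NOT U) only NOT E is left, so E = False.
In (NOT C OR NOT V) only NOT V is left, so V = False.
Set R = False.
Set Q = True.
All clauses satisfied.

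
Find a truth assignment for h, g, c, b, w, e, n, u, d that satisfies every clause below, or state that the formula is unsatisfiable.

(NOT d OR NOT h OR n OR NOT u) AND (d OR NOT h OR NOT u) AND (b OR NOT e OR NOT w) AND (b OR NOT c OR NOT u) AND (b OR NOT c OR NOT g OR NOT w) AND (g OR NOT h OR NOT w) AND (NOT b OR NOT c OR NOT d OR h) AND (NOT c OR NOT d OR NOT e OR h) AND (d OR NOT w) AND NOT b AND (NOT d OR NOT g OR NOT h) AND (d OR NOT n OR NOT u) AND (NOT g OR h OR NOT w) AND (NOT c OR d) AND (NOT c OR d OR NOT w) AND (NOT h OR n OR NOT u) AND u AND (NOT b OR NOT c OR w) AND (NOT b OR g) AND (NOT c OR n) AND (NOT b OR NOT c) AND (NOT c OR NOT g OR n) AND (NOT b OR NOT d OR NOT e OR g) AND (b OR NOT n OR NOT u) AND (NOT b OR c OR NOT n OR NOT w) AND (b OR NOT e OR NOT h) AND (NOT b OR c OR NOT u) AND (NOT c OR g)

h = False, g = False, c = False, b = False, w = False, e = False, n = False, u = True, d = True

Unit clause (NOT b) forces b = False.
Unit clause (u) forces u = True.
In (b OR NOT n OR NOT u) only NOT n is left, so n = False.
In (b OR NOT c OR NOT u) only NOT c is left, so c = False.
In (NOT h OR n OR NOT u) only NOT h is left, so h = False.
Set g = False.
Set w = False.
Set e = False.
Set d = True.
All clauses satisfied.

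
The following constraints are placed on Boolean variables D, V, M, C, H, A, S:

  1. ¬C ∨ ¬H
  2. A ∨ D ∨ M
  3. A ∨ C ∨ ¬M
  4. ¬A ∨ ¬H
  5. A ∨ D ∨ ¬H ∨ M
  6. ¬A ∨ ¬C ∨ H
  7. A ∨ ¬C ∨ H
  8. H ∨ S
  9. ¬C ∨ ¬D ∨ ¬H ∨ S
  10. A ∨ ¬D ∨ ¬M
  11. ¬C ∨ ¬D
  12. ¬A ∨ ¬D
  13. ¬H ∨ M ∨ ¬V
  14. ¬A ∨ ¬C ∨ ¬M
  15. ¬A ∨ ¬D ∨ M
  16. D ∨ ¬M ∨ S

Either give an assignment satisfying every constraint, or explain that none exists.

D = False; V = True; M = False; C = False; H = False; A = True; S = True

Set D = False.
Set V = True.
Set M = False.
  then (A ∨ D ∨ M) forces A = True.
  then (¬A ∨ ¬H) forces H = False.
  then (¬A ∨ ¬C ∨ H) forces C = False.
  then (H ∨ S) forces S = True.
All clauses satisfied.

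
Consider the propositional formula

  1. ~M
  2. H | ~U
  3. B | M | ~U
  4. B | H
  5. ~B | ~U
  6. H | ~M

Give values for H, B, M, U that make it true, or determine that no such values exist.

H: True, B: True, M: False, U: False

Unit clause (~M) forces M = False.
Set H = True.
Set B = True.
  then (~B | ~U) forces U = False.
Check each clause:
  (~M): ~M holds.
  (H | ~U): H holds.
  (B | M | ~U): B holds.
  (B | H): B holds.
  (~B | ~U): ~U holds.
  (H | ~M): H holds.
All clauses satisfied.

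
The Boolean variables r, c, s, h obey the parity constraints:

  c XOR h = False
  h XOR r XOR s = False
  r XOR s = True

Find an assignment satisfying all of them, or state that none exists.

r = True; c = True; s = False; h = True

c XOR h = T XOR T = False ✓
h XOR r XOR s = T XOR T XOR F = False ✓
r XOR s = T XOR F = True ✓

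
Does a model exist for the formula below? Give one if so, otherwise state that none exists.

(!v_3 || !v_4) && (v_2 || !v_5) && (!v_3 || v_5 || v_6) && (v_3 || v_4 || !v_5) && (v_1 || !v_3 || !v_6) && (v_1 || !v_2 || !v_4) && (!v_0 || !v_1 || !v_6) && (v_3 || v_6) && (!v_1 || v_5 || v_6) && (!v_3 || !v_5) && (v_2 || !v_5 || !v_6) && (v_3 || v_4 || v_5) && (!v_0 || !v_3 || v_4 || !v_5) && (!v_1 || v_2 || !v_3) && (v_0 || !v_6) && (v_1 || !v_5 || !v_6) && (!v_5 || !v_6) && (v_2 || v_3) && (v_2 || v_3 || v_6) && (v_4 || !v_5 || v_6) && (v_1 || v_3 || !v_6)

Unsatisfiable

Case v_6 = True:
  (v_0 || !v_6) forces v_0 = True.
  (!v_0 || !v_1 || !v_6) forces v_1 = False.
  (v_1 || !v_3 || !v_6) forces v_3 = False.
  Clause (v_1 || v_3 || !v_6) is falsified — contradiction.
Case v_6 = False:
  (v_3 || v_6) forces v_3 = True.
  (!v_3 || !v_4) forces v_4 = False.
  (!v_3 || v_5 || v_6) forces v_5 = True.
  Clause (!v_3 || !v_5) is falsified — contradiction.
Both cases fail, so the formula is unsatisfiable.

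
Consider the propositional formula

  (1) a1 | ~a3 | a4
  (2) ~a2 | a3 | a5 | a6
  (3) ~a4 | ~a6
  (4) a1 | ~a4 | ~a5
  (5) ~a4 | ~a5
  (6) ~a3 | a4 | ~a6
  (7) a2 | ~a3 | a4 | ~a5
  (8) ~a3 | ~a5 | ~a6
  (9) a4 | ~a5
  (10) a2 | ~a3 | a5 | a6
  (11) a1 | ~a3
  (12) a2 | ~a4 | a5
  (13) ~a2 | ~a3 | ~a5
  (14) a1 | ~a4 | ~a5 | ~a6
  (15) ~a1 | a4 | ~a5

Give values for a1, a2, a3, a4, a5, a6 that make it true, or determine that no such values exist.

a1 = False, a2 = False, a3 = False, a4 = False, a5 = False, a6 = False

Set a1 = False.
  then (a1 | ~a3) forces a3 = False.
Set a2 = False.
Try a4 = True:
  (~a4 | ~a6) forces a6 = False.
  (a1 | ~a4 | ~a5) forces a5 = False.
  clause (a2 | ~a4 | a5) is falsified — backtrack.
So a4 = False.
  then (a4 | ~a5) forces a5 = False.
Set a6 = False.
All clauses satisfied.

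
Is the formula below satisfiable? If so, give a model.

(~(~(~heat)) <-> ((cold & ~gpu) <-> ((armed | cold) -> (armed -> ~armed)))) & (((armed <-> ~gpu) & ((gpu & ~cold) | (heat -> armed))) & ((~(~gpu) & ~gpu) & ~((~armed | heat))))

Case gpu = True: the conjunct ~gpu is False.
Case gpu = False: the conjunct ~(~gpu) becomes ~(~False) = False.
Both cases fail — unsatisfiable.

UNSATISFIABLE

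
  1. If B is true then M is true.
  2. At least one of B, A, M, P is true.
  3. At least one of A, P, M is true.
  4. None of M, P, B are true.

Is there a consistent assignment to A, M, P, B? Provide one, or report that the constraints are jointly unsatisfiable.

A = True; M = False; P = False; B = False

  (1) B=F ⇒ M: vacuous ✓
  (2) {B, A, M, P}: 1 true — at least one ✓
  (3) {A, P, M}: 1 true — at least one ✓
  (4) {M, P, B}: 0 true — none ✓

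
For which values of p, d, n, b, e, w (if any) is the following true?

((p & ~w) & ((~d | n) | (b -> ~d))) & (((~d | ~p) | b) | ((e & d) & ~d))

p = True, d = True, n = True, b = True, e = False, w = False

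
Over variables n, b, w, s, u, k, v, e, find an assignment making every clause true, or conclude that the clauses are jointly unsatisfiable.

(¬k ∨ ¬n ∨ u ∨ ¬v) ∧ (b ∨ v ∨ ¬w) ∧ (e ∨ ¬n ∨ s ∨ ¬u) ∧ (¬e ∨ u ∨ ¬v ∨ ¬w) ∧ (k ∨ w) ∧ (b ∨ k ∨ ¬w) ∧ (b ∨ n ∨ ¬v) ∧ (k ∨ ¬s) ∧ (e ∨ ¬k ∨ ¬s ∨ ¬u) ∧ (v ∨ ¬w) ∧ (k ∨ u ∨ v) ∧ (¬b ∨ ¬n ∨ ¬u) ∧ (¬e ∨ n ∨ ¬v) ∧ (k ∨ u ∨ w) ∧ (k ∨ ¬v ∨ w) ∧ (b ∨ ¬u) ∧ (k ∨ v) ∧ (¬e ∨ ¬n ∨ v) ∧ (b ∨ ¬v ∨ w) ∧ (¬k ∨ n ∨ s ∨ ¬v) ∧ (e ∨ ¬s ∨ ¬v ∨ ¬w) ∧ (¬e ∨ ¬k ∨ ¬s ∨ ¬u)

Set n = False.
Set b = True.
Set w = True.
  then (v ∨ ¬w) forces v = True.
  then (¬e ∨ n ∨ ¬v) forces e = False.
  then (e ∨ ¬s ∨ ¬v ∨ ¬w) forces s = False.
  then (¬k ∨ n ∨ s ∨ ¬v) forces k = False.
Set u = True.
All clauses satisfied.

n: False, b: True, w: True, s: False, u: True, k: False, v: True, e: False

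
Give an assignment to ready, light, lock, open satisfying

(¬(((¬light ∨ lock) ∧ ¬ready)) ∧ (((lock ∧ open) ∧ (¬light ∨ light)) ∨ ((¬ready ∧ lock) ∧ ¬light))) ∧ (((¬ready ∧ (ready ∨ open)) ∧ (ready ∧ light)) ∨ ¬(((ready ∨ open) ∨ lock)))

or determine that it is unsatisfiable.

Case ready = True: the conjunct ((¬ready ∧ (ready ∨ open)) ∧ (ready ∧ light)) ∨ ¬(((ready ∨ open) ∨ lock)) becomes (False ∧ light) ∨ ¬True = False.
Case ready = False: the formula simplifies to (¬((¬light ∨ lock)) ∧ (((lock ∧ open) ∧ (¬light ∨ light)) ∨ (lock ∧ ¬light))) ∧ ¬((open ∨ lock)).
  lock = True: the conjunct ¬((¬light ∨ lock)) becomes ¬((¬light ∨ True)) = False.
  lock = False: the conjunct ((lock ∧ open) ∧ (¬light ∨ light)) ∨ (lock ∧ ¬light) becomes (False ∧ (¬light ∨ light)) ∨ (False ∧ ¬light) = False.
Both cases fail — unsatisfiable.

No satisfying assignment exists.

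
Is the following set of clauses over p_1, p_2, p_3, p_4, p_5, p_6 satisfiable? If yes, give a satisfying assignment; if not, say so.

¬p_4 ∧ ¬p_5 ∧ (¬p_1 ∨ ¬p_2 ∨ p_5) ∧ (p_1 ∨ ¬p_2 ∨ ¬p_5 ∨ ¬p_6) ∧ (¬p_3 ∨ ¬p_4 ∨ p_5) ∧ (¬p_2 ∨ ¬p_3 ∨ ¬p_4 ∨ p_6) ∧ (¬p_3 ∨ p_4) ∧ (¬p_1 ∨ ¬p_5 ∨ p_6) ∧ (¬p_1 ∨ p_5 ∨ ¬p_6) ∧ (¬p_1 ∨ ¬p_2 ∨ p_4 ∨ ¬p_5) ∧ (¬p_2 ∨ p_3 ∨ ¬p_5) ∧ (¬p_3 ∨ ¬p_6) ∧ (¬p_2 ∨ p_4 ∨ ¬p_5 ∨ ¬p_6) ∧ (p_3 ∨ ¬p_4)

p_1: False, p_2: True, p_3: False, p_4: False, p_5: False, p_6: False

Unit clause (¬p_4) forces p_4 = False.
Unit clause (¬p_5) forces p_5 = False.
In (¬p_3 ∨ p_4) only ¬p_3 is left, so p_3 = False.
Set p_1 = False.
Set p_2 = True.
Set p_6 = False.
All clauses satisfied.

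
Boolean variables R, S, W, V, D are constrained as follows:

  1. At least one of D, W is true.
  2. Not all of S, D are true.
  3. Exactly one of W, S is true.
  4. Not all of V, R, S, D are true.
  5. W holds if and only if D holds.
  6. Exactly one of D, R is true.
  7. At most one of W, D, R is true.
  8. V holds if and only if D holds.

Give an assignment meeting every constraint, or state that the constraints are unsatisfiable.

UNSATISFIABLE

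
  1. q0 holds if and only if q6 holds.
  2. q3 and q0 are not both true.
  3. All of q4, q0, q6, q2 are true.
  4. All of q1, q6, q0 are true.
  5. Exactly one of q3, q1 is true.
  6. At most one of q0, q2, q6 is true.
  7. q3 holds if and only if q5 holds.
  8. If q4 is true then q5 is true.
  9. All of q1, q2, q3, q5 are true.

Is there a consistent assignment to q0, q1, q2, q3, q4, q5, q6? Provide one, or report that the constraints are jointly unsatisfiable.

No satisfying assignment exists.

Case q0 = True:
  (1) with q0=T forces q6 = True.
  Constraint (6) is violated (q0=T, q6=T) — contradiction.
Case q0 = False:
  Constraint (3) is violated (q0=F) — contradiction.
Both cases fail — unsatisfiable.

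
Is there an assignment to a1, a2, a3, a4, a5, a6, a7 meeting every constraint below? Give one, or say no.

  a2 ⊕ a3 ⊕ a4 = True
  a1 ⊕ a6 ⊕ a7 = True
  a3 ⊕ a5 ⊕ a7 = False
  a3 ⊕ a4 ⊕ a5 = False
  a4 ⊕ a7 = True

Adding constraints 3, 4, 5 mod 2: every variable appears an even number of times on the left, so the left side is 0.
But the right sides sum to 1 (mod 2). 0 ≠ 1 — the system is inconsistent.

No satisfying assignment exists.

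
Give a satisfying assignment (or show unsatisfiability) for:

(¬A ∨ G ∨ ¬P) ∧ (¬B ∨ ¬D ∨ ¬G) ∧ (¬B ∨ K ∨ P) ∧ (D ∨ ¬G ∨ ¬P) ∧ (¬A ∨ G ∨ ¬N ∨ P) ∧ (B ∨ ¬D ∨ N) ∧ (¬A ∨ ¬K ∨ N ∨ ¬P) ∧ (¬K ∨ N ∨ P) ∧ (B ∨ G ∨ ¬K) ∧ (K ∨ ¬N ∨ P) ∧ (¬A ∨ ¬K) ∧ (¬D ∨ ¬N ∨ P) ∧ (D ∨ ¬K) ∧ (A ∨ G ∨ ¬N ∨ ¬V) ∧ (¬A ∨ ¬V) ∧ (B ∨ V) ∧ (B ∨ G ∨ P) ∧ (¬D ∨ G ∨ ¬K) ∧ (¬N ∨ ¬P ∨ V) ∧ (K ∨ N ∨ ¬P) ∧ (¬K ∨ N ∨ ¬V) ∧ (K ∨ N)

Set P = True.
Set G = True.
  then (D ∨ ¬G ∨ ¬P) forces D = True.
  then (¬B ∨ ¬D ∨ ¬G) forces B = False.
  then (B ∨ ¬D ∨ N) forces N = True.
  then (B ∨ V) forces V = True.
  then (¬A ∨ ¬V) forces A = False.
Set K = True.
All clauses satisfied.

P: True, G: True, K: True, D: True, B: False, A: False, N: True, V: True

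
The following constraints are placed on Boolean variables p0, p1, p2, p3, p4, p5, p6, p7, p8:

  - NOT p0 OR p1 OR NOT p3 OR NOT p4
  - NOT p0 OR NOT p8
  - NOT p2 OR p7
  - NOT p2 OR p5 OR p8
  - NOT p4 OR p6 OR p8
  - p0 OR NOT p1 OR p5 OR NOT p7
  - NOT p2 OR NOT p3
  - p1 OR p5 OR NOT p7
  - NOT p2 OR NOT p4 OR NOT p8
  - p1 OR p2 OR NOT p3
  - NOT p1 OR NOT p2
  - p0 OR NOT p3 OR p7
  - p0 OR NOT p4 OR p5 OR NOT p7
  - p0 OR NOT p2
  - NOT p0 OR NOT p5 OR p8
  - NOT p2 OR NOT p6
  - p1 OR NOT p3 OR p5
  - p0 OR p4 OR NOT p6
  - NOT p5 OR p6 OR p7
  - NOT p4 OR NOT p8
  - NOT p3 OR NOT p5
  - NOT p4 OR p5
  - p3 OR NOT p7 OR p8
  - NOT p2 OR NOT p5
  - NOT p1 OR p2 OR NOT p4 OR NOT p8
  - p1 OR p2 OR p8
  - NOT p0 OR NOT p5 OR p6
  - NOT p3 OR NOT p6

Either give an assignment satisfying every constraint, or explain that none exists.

Set p0 = False.
  then (p0 OR NOT p2) forces p2 = False.
Set p1 = False.
  then (p1 OR p2 OR NOT p3) forces p3 = False.
  then (p1 OR p2 OR p8) forces p8 = True.
  then (NOT p4 OR NOT p8) forces p4 = False.
  then (p0 OR p4 OR NOT p6) forces p6 = False.
Set p5 = False.
  then (p1 OR p5 OR NOT p7) forces p7 = False.
All clauses satisfied.

p0 = False, p1 = False, p2 = False, p3 = False, p4 = False, p5 = False, p6 = False, p7 = False, p8 = True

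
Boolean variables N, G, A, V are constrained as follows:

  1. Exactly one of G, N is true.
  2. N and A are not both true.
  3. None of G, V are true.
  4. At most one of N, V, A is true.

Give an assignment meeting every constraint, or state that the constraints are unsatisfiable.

N: True; G: False; A: False; V: False

  (1) {G, N}: 1 true — exactly one ✓
  (2) N=T, A=F — not both ✓
  (3) {G, V}: 0 true — none ✓
  (4) {N, V, A}: 1 true — at most one ✓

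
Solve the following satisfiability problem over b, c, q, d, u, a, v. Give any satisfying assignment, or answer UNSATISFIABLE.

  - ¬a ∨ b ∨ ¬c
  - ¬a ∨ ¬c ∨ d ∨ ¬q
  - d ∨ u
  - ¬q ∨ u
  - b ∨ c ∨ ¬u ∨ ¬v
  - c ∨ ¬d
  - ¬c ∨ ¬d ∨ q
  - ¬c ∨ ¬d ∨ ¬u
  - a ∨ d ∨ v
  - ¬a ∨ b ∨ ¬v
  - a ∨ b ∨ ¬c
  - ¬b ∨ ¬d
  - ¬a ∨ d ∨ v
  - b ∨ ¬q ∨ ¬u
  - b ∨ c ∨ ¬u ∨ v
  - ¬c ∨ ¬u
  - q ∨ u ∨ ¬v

b: True, c: False, q: False, d: False, u: True, a: False, v: True

Set b = True.
  then (¬b ∨ ¬d) forces d = False.
  then (d ∨ u) forces u = True.
  then (¬c ∨ ¬u) forces c = False.
Set q = False.
Set a = False.
  then (a ∨ d ∨ v) forces v = True.
All clauses satisfied.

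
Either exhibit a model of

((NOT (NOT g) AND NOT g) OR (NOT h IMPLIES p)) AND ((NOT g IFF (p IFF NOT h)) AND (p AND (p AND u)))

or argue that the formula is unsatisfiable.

u: True, h: False, p: True, g: False

  (NOT (NOT g) AND NOT g) OR (NOT h IMPLIES p) = True
    NOT (NOT g) AND NOT g = False
      NOT (NOT g) = False
        NOT g = True
      NOT g = True
    NOT h IMPLIES p = True
      NOT h = True
  (NOT g IFF (p IFF NOT h)) AND (p AND (p AND u)) = True
    NOT g IFF (p IFF NOT h) = True
      NOT g = True
      p IFF NOT h = True
        NOT h = True
    p AND (p AND u) = True
      p AND u = True
Both conjuncts True, so the formula holds.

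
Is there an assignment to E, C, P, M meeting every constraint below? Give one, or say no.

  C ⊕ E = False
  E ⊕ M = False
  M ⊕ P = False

E = False, C = False, P = False, M = False

C ⊕ E = F ⊕ F = False ✓
E ⊕ M = F ⊕ F = False ✓
M ⊕ P = F ⊕ F = False ✓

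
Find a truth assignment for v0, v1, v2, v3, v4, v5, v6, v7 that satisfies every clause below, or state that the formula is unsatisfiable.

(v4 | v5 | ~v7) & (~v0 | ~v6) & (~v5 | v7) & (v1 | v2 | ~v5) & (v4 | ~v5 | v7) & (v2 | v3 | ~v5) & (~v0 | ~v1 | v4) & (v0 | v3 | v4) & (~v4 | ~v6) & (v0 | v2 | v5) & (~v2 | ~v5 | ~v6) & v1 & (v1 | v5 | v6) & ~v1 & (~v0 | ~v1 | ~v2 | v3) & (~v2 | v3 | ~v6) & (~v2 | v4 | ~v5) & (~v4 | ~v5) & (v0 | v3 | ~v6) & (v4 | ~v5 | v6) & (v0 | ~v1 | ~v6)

UNSATISFIABLE

Case v1 = True:
  Clause (~v1) is falsified — contradiction.
Case v1 = False:
  Clause (v1) is falsified — contradiction.
Both cases fail, so the formula is unsatisfiable.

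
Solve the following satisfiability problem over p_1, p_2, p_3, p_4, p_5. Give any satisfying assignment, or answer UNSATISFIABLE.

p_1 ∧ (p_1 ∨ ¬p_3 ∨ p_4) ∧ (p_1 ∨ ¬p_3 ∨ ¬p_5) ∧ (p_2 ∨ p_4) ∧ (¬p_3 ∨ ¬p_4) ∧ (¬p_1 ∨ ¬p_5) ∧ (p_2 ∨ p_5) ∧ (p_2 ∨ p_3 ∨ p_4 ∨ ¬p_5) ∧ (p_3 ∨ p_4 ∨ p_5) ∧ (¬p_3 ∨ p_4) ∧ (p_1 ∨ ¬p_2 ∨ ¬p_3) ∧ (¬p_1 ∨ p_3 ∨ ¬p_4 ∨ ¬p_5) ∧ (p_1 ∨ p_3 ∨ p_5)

p_1 = True, p_2 = True, p_3 = False, p_4 = True, p_5 = False

Unit clause (p_1) forces p_1 = True.
In (¬p_1 ∨ ¬p_5) only ¬p_5 is left, so p_5 = False.
In (p_2 ∨ p_5) only p_2 is left, so p_2 = True.
Try p_3 = True:
  (¬p_3 ∨ ¬p_4) forces p_4 = False.
  clause (¬p_3 ∨ p_4) is falsified — backtrack.
So p_3 = False.
  then (p_3 ∨ p_4 ∨ p_5) forces p_4 = True.
All clauses satisfied.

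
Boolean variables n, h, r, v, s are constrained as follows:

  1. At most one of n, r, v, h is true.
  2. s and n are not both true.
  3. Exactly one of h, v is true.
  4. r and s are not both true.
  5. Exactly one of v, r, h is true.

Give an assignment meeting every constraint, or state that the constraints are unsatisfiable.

n = False, h = False, r = False, v = True, s = True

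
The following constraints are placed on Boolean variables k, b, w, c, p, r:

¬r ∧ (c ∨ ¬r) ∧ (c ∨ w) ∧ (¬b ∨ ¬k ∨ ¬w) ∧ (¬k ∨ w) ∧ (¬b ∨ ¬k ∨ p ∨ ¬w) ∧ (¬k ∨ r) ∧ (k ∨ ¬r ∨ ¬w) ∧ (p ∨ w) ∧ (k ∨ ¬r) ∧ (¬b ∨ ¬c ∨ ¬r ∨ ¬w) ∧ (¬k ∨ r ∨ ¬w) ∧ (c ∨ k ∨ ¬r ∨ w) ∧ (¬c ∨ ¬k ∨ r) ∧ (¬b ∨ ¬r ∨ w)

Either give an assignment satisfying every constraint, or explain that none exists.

Unit clause (¬r) forces r = False.
In (¬k ∨ r) only ¬k is left, so k = False.
Set b = False.
Set w = True.
Set c = False.
Set p = False.
All clauses satisfied.

k=F; b=F; w=T; c=F; p=F; r=F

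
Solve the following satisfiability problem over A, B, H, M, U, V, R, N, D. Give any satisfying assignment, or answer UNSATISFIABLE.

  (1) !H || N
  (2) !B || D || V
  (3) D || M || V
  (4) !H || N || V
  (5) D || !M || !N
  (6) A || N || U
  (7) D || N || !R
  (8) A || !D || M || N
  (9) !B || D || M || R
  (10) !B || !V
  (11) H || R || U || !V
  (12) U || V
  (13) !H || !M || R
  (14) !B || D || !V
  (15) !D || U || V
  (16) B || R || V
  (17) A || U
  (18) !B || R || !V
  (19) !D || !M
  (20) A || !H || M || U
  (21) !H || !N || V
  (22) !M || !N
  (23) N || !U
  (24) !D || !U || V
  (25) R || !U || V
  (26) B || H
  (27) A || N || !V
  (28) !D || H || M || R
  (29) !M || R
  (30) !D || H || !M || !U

Set A = True.
Try B = True:
  (!B || !V) forces V = False.
  (!B || D || V) forces D = True.
  (U || V) forces U = True.
  clause (!D || !U || V) is falsified — backtrack.
So B = False.
  then (B || H) forces H = True.
  then (!H || N) forces N = True.
  then (!H || !N || V) forces V = True.
  then (!M || !N) forces M = False.
Set U = False.
Set R = False.
Set D = True.
All clauses satisfied.

A = True; B = False; H = True; M = False; U = False; V = True; R = False; N = True; D = True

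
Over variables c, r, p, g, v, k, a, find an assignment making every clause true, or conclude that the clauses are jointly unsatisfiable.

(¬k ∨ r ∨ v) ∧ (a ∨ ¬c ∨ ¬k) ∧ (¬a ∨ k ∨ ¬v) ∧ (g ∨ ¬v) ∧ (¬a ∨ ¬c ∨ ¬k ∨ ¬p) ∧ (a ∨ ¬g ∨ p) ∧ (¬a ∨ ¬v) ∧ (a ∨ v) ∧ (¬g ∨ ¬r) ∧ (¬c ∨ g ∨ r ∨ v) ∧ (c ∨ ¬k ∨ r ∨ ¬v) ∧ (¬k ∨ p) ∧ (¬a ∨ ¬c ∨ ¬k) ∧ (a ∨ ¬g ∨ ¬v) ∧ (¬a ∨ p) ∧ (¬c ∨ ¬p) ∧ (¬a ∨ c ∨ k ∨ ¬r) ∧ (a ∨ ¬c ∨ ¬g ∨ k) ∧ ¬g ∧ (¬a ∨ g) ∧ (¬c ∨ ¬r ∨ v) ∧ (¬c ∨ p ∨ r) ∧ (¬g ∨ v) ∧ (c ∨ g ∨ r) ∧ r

Case g = True:
  Clause (¬g) is falsified — contradiction.
Case g = False:
  (g ∨ ¬v) forces v = False.
  (a ∨ v) forces a = True.
  Clause (¬a ∨ g) is falsified — contradiction.
Both cases fail, so the formula is unsatisfiable.

The formula is unsatisfiable.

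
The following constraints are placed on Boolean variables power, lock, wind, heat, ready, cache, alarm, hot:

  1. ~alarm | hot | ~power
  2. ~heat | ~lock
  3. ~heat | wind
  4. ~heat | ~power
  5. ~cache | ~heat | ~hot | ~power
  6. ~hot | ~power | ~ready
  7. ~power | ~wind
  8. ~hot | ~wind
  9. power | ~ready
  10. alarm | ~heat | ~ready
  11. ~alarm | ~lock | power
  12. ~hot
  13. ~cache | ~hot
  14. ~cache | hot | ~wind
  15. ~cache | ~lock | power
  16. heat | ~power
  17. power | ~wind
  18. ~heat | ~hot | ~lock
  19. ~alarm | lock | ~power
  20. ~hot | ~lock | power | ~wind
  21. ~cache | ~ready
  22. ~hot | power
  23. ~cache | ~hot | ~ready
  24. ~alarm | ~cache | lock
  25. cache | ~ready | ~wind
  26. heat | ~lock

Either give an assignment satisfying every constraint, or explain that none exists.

Unit clause (~hot) forces hot = False.
Try power = True:
  (~alarm | hot | ~power) forces alarm = False.
  (~heat | ~power) forces heat = False.
  clause (heat | ~power) is falsified — backtrack.
So power = False.
  then (power | ~ready) forces ready = False.
  then (power | ~wind) forces wind = False.
  then (~heat | wind) forces heat = False.
  then (heat | ~lock) forces lock = False.
Set cache = False.
Set alarm = True.
All clauses satisfied.

power=F, lock=F, wind=F, heat=F, ready=F, cache=F, alarm=T, hot=F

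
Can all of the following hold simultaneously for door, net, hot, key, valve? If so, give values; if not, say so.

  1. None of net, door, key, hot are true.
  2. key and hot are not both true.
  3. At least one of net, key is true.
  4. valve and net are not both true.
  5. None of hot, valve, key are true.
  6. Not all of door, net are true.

No satisfying assignment exists.

Case key = True:
  Constraint (1) is violated (key=T) — contradiction.
Case key = False:
  (1) forces net = False.
  Constraint (3) is violated (net=F, key=F) — contradiction.
Both cases fail — unsatisfiable.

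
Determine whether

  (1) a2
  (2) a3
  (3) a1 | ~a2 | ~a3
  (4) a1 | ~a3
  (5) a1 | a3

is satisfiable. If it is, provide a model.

a1 = True; a2 = True; a3 = True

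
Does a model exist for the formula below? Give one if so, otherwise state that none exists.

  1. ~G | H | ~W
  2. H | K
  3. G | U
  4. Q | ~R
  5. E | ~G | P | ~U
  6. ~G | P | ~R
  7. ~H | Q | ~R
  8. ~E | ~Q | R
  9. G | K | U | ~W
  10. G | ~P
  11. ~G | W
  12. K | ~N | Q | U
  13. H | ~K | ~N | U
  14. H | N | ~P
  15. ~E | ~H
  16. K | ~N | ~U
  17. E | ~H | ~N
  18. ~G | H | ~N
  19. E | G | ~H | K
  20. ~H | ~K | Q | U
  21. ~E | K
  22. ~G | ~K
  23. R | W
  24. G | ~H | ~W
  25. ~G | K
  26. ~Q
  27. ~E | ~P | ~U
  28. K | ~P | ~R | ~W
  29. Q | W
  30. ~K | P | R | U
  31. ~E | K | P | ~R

K = True, H = False, G = False, R = False, Q = False, P = False, E = True, N = False, U = True, W = True

Unit clause (~Q) forces Q = False.
In (Q | W) only W is left, so W = True.
In (Q | ~R) only ~R is left, so R = False.
Try K = False:
  (H | K) forces H = True.
  (~E | ~H) forces E = False.
  (E | ~H | ~N) forces N = False.
  (E | G | ~H | K) forces G = True.
  clause (~G | K) is falsified — backtrack.
So K = True.
  then (~G | ~K) forces G = False.
  then (G | ~H | ~W) forces H = False.
  then (G | U) forces U = True.
  then (G | ~P) forces P = False.
Set E = True.
Set N = False.
All clauses satisfied.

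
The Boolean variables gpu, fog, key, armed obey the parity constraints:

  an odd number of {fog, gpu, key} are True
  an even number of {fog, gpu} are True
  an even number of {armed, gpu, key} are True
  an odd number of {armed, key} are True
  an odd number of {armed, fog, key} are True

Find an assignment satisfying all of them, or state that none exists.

No satisfying assignment exists.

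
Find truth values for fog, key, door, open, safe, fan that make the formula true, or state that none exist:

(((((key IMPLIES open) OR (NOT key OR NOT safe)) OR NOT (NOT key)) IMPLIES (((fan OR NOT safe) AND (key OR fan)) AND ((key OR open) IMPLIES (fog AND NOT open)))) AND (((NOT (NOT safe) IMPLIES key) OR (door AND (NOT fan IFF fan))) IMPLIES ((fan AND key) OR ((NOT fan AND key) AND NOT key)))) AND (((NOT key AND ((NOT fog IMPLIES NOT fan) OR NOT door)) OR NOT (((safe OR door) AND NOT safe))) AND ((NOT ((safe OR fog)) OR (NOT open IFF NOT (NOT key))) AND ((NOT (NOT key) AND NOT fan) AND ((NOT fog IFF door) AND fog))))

Case key = True: the formula simplifies to (((fan OR NOT safe) AND (fog AND NOT open)) AND fan) AND (NOT (((safe OR door) AND NOT safe)) AND ((NOT ((safe OR fog)) OR NOT open) AND (NOT fan AND ((NOT fog IFF door) AND fog)))).
  fan = True: the conjunct NOT fan is False.
  fan = False: the conjunct fan is False.
Case key = False: the conjunct NOT (NOT key) becomes NOT (NOT False) = False.
Both cases fail — unsatisfiable.

Unsatisfiable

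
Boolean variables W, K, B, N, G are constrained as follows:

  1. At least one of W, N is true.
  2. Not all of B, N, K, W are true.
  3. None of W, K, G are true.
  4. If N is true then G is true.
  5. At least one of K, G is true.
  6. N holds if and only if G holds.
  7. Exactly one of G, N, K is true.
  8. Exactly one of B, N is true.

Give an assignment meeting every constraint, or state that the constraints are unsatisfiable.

The formula is unsatisfiable.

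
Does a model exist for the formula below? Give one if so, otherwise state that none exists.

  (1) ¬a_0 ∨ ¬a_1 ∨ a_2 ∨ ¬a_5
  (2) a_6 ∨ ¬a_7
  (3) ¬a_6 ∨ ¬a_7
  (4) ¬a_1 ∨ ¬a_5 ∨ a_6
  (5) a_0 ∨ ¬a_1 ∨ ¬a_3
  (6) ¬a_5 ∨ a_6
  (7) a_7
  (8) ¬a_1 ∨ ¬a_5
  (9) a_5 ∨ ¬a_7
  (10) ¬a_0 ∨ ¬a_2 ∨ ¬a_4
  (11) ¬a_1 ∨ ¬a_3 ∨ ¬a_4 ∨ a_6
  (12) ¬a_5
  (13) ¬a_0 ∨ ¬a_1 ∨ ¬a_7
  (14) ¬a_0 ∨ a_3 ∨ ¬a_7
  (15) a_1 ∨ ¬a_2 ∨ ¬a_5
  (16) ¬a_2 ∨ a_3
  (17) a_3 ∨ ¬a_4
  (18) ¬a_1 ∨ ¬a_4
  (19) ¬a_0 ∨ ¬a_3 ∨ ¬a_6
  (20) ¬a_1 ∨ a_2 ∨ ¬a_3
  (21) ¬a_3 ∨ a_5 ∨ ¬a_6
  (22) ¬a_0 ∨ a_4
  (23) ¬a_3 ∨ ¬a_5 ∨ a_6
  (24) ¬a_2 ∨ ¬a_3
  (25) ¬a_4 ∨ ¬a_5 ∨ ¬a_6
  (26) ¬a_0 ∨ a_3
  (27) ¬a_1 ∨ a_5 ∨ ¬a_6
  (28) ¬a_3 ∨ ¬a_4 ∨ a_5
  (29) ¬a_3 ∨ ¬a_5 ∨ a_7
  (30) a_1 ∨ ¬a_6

No satisfying assignment exists.

Case a_5 = True:
  Clause (¬a_5) is falsified — contradiction.
Case a_5 = False:
  (a_7) forces a_7 = True.
  Clause (a_5 ∨ ¬a_7) is falsified — contradiction.
Both cases fail, so the formula is unsatisfiable.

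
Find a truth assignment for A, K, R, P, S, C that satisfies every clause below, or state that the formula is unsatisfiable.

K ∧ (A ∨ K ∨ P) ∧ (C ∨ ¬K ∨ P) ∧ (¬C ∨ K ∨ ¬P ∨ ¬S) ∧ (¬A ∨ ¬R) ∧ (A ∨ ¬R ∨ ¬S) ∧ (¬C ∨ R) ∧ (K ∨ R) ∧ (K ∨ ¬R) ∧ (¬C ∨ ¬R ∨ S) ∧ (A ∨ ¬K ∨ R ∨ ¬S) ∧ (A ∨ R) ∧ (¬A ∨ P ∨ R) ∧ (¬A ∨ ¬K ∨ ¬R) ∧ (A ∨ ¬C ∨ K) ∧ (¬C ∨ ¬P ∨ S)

A = False, K = True, R = True, P = True, S = False, C = False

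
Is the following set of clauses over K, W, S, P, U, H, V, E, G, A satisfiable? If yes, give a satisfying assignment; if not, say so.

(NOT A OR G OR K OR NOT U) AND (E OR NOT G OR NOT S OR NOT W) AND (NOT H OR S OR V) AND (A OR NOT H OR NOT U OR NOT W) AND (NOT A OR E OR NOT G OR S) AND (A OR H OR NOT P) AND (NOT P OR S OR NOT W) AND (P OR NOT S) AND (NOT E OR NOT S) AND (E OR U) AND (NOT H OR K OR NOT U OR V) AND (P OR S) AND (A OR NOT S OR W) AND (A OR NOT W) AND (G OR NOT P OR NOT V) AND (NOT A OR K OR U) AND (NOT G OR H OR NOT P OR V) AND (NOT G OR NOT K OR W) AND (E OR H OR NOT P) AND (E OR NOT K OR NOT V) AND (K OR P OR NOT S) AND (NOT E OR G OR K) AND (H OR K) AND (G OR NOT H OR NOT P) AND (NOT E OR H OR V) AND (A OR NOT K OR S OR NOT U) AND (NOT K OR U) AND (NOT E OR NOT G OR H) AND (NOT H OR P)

K=F, W=F, S=F, P=T, U=T, H=T, V=T, E=T, G=T, A=T

Set K = False.
  then (H OR K) forces H = True.
  then (NOT H OR P) forces P = True.
  then (G OR NOT H OR NOT P) forces G = True.
Try W = True:
  (NOT P OR S OR NOT W) forces S = True.
  (E OR NOT G OR NOT S OR NOT W) forces E = True.
  clause (NOT E OR NOT S) is falsified — backtrack.
So W = False.
Set S = False.
  then (NOT H OR S OR V) forces V = True.
Set U = True.
Set E = True.
Set A = True.
All clauses satisfied.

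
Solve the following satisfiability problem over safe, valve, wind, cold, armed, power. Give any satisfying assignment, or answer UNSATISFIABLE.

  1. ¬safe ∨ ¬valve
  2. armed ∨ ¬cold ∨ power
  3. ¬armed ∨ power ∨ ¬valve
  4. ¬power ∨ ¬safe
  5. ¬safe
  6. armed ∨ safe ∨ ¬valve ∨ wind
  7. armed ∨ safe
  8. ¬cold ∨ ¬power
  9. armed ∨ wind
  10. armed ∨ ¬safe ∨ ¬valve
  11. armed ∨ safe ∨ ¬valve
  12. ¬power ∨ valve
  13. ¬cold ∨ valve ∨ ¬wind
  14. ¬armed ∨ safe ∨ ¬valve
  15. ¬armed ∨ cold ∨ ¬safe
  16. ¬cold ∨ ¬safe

Unit clause (¬safe) forces safe = False.
In (armed ∨ safe) only armed is left, so armed = True.
In (¬armed ∨ safe ∨ ¬valve) only ¬valve is left, so valve = False.
In (¬power ∨ valve) only ¬power is left, so power = False.
Set wind = True.
  then (¬cold ∨ valve ∨ ¬wind) forces cold = False.
All clauses satisfied.

safe: False, valve: False, wind: True, cold: False, armed: True, power: False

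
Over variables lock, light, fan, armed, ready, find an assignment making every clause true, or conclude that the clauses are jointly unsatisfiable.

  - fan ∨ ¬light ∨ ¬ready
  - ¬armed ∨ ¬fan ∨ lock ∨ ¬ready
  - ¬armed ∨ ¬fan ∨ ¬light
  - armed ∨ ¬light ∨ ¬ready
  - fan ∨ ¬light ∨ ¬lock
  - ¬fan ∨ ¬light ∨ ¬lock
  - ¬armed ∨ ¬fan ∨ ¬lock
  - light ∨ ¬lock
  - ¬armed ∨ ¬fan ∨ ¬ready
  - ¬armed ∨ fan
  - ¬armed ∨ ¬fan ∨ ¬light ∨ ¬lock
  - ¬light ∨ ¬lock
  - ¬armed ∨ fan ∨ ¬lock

Set lock = False.
Set light = False.
Set fan = True.
Set armed = False.
Set ready = False.
All clauses satisfied.

lock = False; light = False; fan = True; armed = False; ready = False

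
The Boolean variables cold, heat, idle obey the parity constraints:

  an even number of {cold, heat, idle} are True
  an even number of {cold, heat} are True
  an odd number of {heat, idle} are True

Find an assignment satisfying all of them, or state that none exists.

cold = True; heat = True; idle = False

{cold, heat, idle}: 2 true → even ✓
{cold, heat}: 2 true → even ✓
{heat, idle}: 1 true → odd ✓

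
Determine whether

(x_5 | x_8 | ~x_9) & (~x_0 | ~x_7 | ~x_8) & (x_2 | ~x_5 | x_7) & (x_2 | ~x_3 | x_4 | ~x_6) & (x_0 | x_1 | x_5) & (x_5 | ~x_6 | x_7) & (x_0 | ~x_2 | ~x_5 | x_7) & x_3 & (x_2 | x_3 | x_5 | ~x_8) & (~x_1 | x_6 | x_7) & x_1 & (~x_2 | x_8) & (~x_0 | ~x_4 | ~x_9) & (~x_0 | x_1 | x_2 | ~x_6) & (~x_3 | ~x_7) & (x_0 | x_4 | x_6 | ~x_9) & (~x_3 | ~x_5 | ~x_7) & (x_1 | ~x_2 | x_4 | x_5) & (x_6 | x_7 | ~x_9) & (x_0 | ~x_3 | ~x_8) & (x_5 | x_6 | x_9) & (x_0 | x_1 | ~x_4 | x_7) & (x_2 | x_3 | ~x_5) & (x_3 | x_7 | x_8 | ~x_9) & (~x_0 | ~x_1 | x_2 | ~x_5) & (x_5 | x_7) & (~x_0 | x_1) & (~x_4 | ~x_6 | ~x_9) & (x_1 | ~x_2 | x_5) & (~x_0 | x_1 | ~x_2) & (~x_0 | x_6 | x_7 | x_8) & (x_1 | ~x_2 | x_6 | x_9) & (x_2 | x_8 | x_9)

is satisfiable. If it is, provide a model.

x_0: True, x_1: True, x_2: True, x_3: True, x_4: False, x_5: True, x_6: True, x_7: False, x_8: True, x_9: True

Unit clause (x_3) forces x_3 = True.
Unit clause (x_1) forces x_1 = True.
In (~x_3 | ~x_7) only ~x_7 is left, so x_7 = False.
In (x_5 | x_7) only x_5 is left, so x_5 = True.
In (x_2 | ~x_5 | x_7) only x_2 is left, so x_2 = True.
In (x_0 | ~x_2 | ~x_5 | x_7) only x_0 is left, so x_0 = True.
In (~x_1 | x_6 | x_7) only x_6 is left, so x_6 = True.
In (~x_2 | x_8) only x_8 is left, so x_8 = True.
Set x_4 = False.
Set x_9 = True.
All clauses satisfied.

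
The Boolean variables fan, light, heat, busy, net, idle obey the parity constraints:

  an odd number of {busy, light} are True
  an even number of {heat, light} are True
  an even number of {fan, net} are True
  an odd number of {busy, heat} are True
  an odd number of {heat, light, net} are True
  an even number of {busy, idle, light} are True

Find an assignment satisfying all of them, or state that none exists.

fan: True, light: True, heat: True, busy: False, net: True, idle: True

{busy, light}: 1 true → odd ✓
{heat, light}: 2 true → even ✓
{fan, net}: 2 true → even ✓
{busy, heat}: 1 true → odd ✓
{heat, light, net}: 3 true → odd ✓
{busy, idle, light}: 2 true → even ✓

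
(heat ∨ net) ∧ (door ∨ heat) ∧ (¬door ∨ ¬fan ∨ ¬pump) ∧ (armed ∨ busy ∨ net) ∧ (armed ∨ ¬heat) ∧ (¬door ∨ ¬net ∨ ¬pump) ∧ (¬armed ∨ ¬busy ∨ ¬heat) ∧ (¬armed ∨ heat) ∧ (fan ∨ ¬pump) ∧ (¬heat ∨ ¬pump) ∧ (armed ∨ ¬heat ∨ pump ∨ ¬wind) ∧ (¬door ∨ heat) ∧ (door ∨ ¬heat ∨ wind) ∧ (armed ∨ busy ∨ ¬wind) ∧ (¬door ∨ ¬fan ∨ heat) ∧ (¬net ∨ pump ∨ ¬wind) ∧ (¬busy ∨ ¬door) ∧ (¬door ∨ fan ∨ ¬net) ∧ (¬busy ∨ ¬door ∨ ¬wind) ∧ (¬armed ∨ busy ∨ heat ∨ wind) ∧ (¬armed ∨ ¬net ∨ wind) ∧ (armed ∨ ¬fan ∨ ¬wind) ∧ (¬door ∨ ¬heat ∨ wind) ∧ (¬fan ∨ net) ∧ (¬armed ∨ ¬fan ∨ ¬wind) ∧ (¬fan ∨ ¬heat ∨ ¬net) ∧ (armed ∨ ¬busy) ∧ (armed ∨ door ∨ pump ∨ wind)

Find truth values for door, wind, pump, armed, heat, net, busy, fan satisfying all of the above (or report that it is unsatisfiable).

door: False, wind: True, pump: False, armed: True, heat: True, net: False, busy: False, fan: False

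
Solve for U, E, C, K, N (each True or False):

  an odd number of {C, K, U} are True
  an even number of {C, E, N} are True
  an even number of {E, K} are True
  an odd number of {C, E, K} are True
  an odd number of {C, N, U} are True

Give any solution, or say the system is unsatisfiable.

No satisfying assignment exists.

Adding constraints 1, 2, 4, 5 mod 2: every variable appears an even number of times on the left, so the left side is 0.
But the right sides sum to 1 (mod 2). 0 ≠ 1 — the system is inconsistent.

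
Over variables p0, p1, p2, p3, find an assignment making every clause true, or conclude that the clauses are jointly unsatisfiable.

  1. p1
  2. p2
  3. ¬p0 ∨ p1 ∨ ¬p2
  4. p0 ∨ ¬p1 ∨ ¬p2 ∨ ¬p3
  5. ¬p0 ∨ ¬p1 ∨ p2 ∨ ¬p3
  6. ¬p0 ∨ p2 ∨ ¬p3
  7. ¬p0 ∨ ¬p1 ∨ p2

p0: True; p1: True; p2: True; p3: False

Unit clause (p1) forces p1 = True.
Unit clause (p2) forces p2 = True.
Set p0 = True.
Set p3 = False.
Check each clause:
  (p1): p1 holds.
  (p2): p2 holds.
  (¬p0 ∨ p1 ∨ ¬p2): p1 holds.
  (p0 ∨ ¬p1 ∨ ¬p2 ∨ ¬p3): p0 holds.
  (¬p0 ∨ ¬p1 ∨ p2 ∨ ¬p3): p2 holds.
  (¬p0 ∨ p2 ∨ ¬p3): p2 holds.
  (¬p0 ∨ ¬p1 ∨ p2): p2 holds.
All clauses satisfied.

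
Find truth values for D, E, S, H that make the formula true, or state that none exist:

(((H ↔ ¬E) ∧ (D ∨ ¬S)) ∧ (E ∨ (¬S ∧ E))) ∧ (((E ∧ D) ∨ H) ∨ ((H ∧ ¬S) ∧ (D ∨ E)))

D: True; E: True; S: False; H: False

  ((H ↔ ¬E) ∧ (D ∨ ¬S)) ∧ (E ∨ (¬S ∧ E)) = True
    (H ↔ ¬E) ∧ (D ∨ ¬S) = True
      H ↔ ¬E = True
        ¬E = False
      D ∨ ¬S = True
        ¬S = True
    E ∨ (¬S ∧ E) = True
      ¬S ∧ E = True
        ¬S = True
  ((E ∧ D) ∨ H) ∨ ((H ∧ ¬S) ∧ (D ∨ E)) = True
    (E ∧ D) ∨ H = True
      E ∧ D = True
    (H ∧ ¬S) ∧ (D ∨ E) = False
      H ∧ ¬S = False
        ¬S = True
      D ∨ E = True
Both conjuncts True, so the formula holds.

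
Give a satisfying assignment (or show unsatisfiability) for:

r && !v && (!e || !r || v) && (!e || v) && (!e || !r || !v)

v = False, r = True, e = False

Unit clause (r) forces r = True.
Unit clause (!v) forces v = False.
In (!e || !r || v) only !e is left, so e = False.
Check each clause:
  (r): r holds.
  (!v): !v holds.
  (!e || !r || v): !e holds.
  (!e || v): !e holds.
  (!e || !r || !v): !e holds.
All clauses satisfied.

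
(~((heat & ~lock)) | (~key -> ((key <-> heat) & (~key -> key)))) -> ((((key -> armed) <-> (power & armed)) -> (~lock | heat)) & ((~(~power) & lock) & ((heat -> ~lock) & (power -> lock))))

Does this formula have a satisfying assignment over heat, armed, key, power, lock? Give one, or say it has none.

heat = True, armed = True, key = False, power = True, lock = False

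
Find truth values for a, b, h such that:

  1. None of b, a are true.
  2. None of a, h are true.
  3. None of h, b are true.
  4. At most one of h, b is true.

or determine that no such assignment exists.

a = False, b = False, h = False

  (1) {b, a}: 0 true — none ✓
  (2) {a, h}: 0 true — none ✓
  (3) {h, b}: 0 true — none ✓
  (4) {h, b}: 0 true — at most one ✓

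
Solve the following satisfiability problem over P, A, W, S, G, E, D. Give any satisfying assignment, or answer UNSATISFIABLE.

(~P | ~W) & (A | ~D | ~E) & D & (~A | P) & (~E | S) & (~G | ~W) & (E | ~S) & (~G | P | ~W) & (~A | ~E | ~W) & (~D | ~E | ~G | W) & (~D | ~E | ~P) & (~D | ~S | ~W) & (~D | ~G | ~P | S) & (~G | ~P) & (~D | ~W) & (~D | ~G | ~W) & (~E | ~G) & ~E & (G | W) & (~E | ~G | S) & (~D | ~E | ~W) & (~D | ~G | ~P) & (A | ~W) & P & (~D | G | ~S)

Case P = True:
  (~P | ~W) forces W = False.
  (D) forces D = True.
  (~D | ~E | ~P) forces E = False.
  (E | ~S) forces S = False.
  (~D | ~G | ~P | S) forces G = False.
  Clause (G | W) is falsified — contradiction.
Case P = False:
  Clause (P) is falsified — contradiction.
Both cases fail, so the formula is unsatisfiable.

Unsatisfiable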